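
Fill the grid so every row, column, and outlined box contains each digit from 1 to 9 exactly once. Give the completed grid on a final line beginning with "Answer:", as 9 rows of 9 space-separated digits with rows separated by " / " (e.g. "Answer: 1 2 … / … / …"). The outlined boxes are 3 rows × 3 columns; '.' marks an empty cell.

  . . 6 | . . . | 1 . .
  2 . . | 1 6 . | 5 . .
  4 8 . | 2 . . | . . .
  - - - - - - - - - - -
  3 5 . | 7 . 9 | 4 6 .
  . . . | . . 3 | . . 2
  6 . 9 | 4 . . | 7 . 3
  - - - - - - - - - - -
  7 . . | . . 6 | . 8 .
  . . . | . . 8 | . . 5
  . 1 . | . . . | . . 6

Step 1. [r8c1∈{9}] only 9 remains possible at r8c1. So r8c1=9.
Step 2. [r8c4∈{3}] r8c4 is down to just 3, so r8c4=3.
Step 3. [r8c7∈{2}] r8c7's peers cover all but 2, so r8c7=2.
Step 4. [r8c3∈{4}] r8c3 is down to just 4 ⇒ r8c3=4.
Step 5. [r6c5∈{1,2,5,8}] row 6 places 8 nowhere but r6c5. So r6c5=8.
Step 6. [r6c6∈{1,2,5}] in col 6, 1 fits only at r6c6, so r6c6=1.
Step 7. [r5c5∈{5}] r5c5's peers cover all but 5, so r5c5=5.
Step 8. [r9c6∈{2,4,5,7}] 2 has one home in col 6: r9c6 ⇒ r9c6=2.
Step 9. [r2c9∈{4,7,8,9}] 8 has one home in row 2: r2c9, so r2c9=8.
Step 10. [r3c3∈{1,3,5,7}] across row 3, 1 lands solely at r3c3. So r3c3=1.
Step 11. [r1c8∈{2,3,4,7,9}] across row 1, 2 lands solely at r1c8. So r1c8=2.
Step 12. [r4c3∈{2,8}] r4c3 is the only open cell in row 4 admitting 8 ⇒ r4c3=8.
Step 13. [r1c1∈{5}] r1c1 has the single candidate 5. So r1c1=5.
Step 14. [r7c3∈{2,3,5}] across col 3, 2 lands solely at r7c3 ⇒ r7c3=2.
Step 15. [r7c2∈{3}] only 3 remains possible at r7c2 ⇒ r7c2=3.
Step 16. [r7c7∈{9}] r7c7 has the single candidate 9, so r7c7=9.
Step 17. [r1c5∈{3,4,7,9}] across row 1, 3 lands solely at r1c5. So r1c5=3.
Step 18. [r5c8∈{1,9}] row 5 places 9 nowhere but r5c8, so r5c8=9.
Step 19. [r8c8∈{1,7}] 1 has one home in col 8: r8c8 ⇒ r8c8=1.
Step 20. [r9c8∈{3,4,7}] in box 9, 7 fits only at r9c8, so r9c8=7.
Step 21. [r2c8∈{3,4}] 4 has one home in col 8: r2c8 ⇒ r2c8=4.
Step 22. [r2c6∈{7}] nothing but 7 survives at r2c6, so r2c6=7.
Step 23. [r3c5∈{9}] r3c5's peers cover all but 9. So r3c5=9.
Step 24. [r1c2∈{7,9}] across box 1, 7 lands solely at r1c2 ⇒ r1c2=7.
Step 25. [r7c9∈{4}] nothing but 4 survives at r7c9, so r7c9=4.
Step 26. [r9c3∈{5}] r9c3 has the single candidate 5 ⇒ r9c3=5.
Step 27. [r9c7∈{3}] r9c7 has the single candidate 3. So r9c7=3.
Step 28. [r5c1∈{1}] r5c1's peers cover all but 1, so r5c1=1.
Step 29. [r6c2∈{2}] only 2 remains possible at r6c2, so r6c2=2.
Step 30. [r3c7∈{6}] r3c7's peers cover all but 6 ⇒ r3c7=6.
Step 31. [r7c4∈{5}] r7c4 is down to just 5. So r7c4=5.
Step 32. [r6c8∈{5}] nothing but 5 survives at r6c8 ⇒ r6c8=5.
Step 33. [r1c4∈{8}] r1c4 is down to just 8, so r1c4=8.
Step 34. [r3c6∈{5}] r3c6's peers cover all but 5. So r3c6=5.
Step 35. [r8c2∈{6}] r8c2's peers cover all but 6, so r8c2=6.
Step 36. [r9c5∈{4}] nothing but 4 survives at r9c5 ⇒ r9c5=4.
Step 37. [r3c9∈{7}] only 7 remains possible at r3c9 ⇒ r3c9=7.
Step 38. [r8c5∈{7}] r8c5 is down to just 7, so r8c5=7.
Step 39. [r4c5∈{2}] r4c5 is down to just 2 ⇒ r4c5=2.
Step 40. [r2c2∈{9}] only 9 remains possible at r2c2. So r2c2=9.
Step 41. [r9c4∈{9}] r9c4's peers cover all but 9. So r9c4=9.
Step 42. [r5c7∈{8}] r5c7's peers cover all but 8. So r5c7=8.
Step 43. [r3c8∈{3}] only 3 remains possible at r3c8. So r3c8=3.
Step 44. [r5c3∈{7}] only 7 remains possible at r5c3. So r5c3=7.
Step 45. [r9c1∈{8}] only 8 remains possible at r9c1 ⇒ r9c1=8.
Step 46. [r2c3∈{3}] r2c3 has the single candidate 3 ⇒ r2c3=3.
Step 47. [r1c6∈{4}] r1c6 has the single candidate 4. So r1c6=4.
Step 48. [r4c9∈{1}] r4c9 has the single candidate 1. So r4c9=1.
Step 49. [r5c4∈{6}] r5c4 has the single candidate 6, so r5c4=6.
Step 50. [r7c5∈{1}] r7c5's peers cover all but 1. So r7c5=1.
Step 51. [r5c2∈{4}] r5c2 has the single candidate 4, so r5c2=4.
Step 52. [r1c9∈{9}] nothing but 9 survives at r1c9 ⇒ r1c9=9.

Answer: 5 7 6 8 3 4 1 2 9 / 2 9 3 1 6 7 5 4 8 / 4 8 1 2 9 5 6 3 7 / 3 5 8 7 2 9 4 6 1 / 1 4 7 6 5 3 8 9 2 / 6 2 9 4 8 1 7 5 3 / 7 3 2 5 1 6 9 8 4 / 9 6 4 3 7 8 2 1 5 / 8 1 5 9 4 2 3 7 6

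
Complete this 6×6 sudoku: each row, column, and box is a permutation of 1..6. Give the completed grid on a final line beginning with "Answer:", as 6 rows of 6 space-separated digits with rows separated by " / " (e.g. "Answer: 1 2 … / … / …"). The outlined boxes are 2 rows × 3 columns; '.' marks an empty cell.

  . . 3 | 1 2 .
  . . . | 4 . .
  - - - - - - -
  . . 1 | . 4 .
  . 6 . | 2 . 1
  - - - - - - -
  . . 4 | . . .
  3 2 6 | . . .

Step 1. [r6c4∈{5}] r6c4's peers cover all but 5. So r6c4=5.
Step 2. [r4c3∈{5}] r4c3 has the single candidate 5, so r4c3=5.
Step 3. [r2c5∈{3,5,6}] in col 5, 5 fits only at r2c5, so r2c5=5.
Step 4. [r1c6∈{6}] only 6 remains possible at r1c6, so r1c6=6.
Step 5. [r5c5∈{1,3,6}] in col 5, 6 fits only at r5c5, so r5c5=6.
Step 6. [r2c1∈{1,2,6}] row 2 places 6 nowhere but r2c1. So r2c1=6.
Step 7. [r5c4∈{3}] r5c4's peers cover all but 3. So r5c4=3.
Step 8. [r1c2∈{4,5}] col 2 places 4 nowhere but r1c2, so r1c2=4.
Step 9. [r5c2∈{1,5}] in col 2, 5 fits only at r5c2 ⇒ r5c2=5.
Step 10. [r2c6∈{3}] only 3 remains possible at r2c6 ⇒ r2c6=3.
Step 11. [r4c1∈{4}] r4c1 has the single candidate 4 ⇒ r4c1=4.
Step 12. [r3c2∈{3}] r3c2 has the single candidate 3. So r3c2=3.
Step 13. [r6c5∈{1}] r6c5's peers cover all but 1. So r6c5=1.
Step 14. [r3c6∈{5}] only 5 remains possible at r3c6, so r3c6=5.
Step 15. [r5c6∈{2}] r5c6's peers cover all but 2 ⇒ r5c6=2.
Step 16. [r4c5∈{3}] nothing but 3 survives at r4c5, so r4c5=3.
Step 17. [r1c1∈{5}] nothing but 5 survives at r1c1, so r1c1=5.
Step 18. [r6c6∈{4}] r6c6 has the single candidate 4, so r6c6=4.
Step 19. [r2c2∈{1}] only 1 remains possible at r2c2. So r2c2=1.
Step 20. [r3c4∈{6}] r3c4 is down to just 6, so r3c4=6.
Step 21. [r2c3∈{2}] r2c3's peers cover all but 2. So r2c3=2.
Step 22. [r5c1∈{1}] r5c1 has the single candidate 1. So r5c1=1.
Step 23. [r3c1∈{2}] only 2 remains possible at r3c1. So r3c1=2.

Answer: 5 4 3 1 2 6 / 6 1 2 4 5 3 / 2 3 1 6 4 5 / 4 6 5 2 3 1 / 1 5 4 3 6 2 / 3 2 6 5 1 4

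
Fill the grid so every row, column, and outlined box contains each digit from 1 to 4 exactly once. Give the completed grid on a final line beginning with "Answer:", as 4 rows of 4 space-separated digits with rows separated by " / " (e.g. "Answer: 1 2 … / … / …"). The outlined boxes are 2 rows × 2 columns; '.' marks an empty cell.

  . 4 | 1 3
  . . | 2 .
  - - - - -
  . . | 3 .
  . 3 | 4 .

Step 1. [r3c2∈{1,2}] in col 2, 2 fits only at r3c2 ⇒ r3c2=2.
Step 2. [r4c1∈{1}] r4c1 is down to just 1. So r4c1=1.
Step 3. [r3c1∈{4}] r3c1 is down to just 4, so r3c1=4.
Step 4. [r3c4∈{1}] only 1 remains possible at r3c4. So r3c4=1.
Step 5. [r2c2∈{1}] r2c2's peers cover all but 1 ⇒ r2c2=1.
Step 6. [r2c1∈{3}] only 3 remains possible at r2c1. So r2c1=3.
Step 7. [r1c1∈{2}] r1c1's peers cover all but 2. So r1c1=2.
Step 8. [r2c4∈{4}] only 4 remains possible at r2c4, so r2c4=4.
Step 9. [r4c4∈{2}] r4c4 has the single candidate 2. So r4c4=2.

Answer: 2 4 1 3 / 3 1 2 4 / 4 2 3 1 / 1 3 4 2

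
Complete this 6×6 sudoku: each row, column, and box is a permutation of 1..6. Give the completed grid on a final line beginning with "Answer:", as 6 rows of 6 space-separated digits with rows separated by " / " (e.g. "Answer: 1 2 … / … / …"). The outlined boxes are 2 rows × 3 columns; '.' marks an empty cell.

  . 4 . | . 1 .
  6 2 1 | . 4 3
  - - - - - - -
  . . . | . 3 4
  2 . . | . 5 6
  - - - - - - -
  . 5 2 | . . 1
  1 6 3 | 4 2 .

Step 1. [r1c3∈{5}] nothing but 5 survives at r1c3 ⇒ r1c3=5.
Step 2. [r1c4∈{2,6}] 6 has one home in row 1: r1c4 ⇒ r1c4=6.
Step 3. [r4c4∈{1}] r4c4's peers cover all but 1. So r4c4=1.
Step 4. [r3c4∈{2}] r3c4's peers cover all but 2. So r3c4=2.
Step 5. [r4c2∈{3}] r4c2's peers cover all but 3 ⇒ r4c2=3.
Step 6. [r3c1∈{5}] nothing but 5 survives at r3c1. So r3c1=5.
Step 7. [r3c2∈{1}] nothing but 1 survives at r3c2. So r3c2=1.
Step 8. [r2c4∈{5}] only 5 remains possible at r2c4, so r2c4=5.
Step 9. [r1c1∈{3}] r1c1's peers cover all but 3, so r1c1=3.
Step 10. [r5c4∈{3}] r5c4's peers cover all but 3. So r5c4=3.
Step 11. [r1c6∈{2}] only 2 remains possible at r1c6, so r1c6=2.
Step 12. [r5c5∈{6}] r5c5 is down to just 6, so r5c5=6.
Step 13. [r6c6∈{5}] r6c6 has the single candidate 5 ⇒ r6c6=5.
Step 14. [r3c3∈{6}] r3c3 has the single candidate 6 ⇒ r3c3=6.
Step 15. [r5c1∈{4}] r5c1's peers cover all but 4. So r5c1=4.
Step 16. [r4c3∈{4}] r4c3's peers cover all but 4 ⇒ r4c3=4.

Answer: 3 4 5 6 1 2 / 6 2 1 5 4 3 / 5 1 6 2 3 4 / 2 3 4 1 5 6 / 4 5 2 3 6 1 / 1 6 3 4 2 5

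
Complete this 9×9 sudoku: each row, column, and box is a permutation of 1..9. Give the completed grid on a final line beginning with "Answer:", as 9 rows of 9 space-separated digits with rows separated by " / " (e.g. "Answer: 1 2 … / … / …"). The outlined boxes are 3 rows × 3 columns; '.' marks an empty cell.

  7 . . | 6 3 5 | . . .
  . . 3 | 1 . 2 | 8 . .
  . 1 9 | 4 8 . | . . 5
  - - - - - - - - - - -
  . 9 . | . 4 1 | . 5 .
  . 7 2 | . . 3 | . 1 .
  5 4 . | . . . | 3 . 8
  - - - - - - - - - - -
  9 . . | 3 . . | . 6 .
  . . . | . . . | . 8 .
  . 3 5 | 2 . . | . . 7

Step 1. [r2c5∈{7,9}] in box 2, 9 fits only at r2c5. So r2c5=9.
Step 2. [r3c6∈{7}] nothing but 7 survives at r3c6. So r3c6=7.
Step 3. [r8c9∈{1,2,3,4,9}] row 8 places 3 nowhere but r8c9, so r8c9=3.
Step 4. [r4c7∈{2,6,7}] col 7 places 7 nowhere but r4c7 ⇒ r4c7=7.
Step 5. [r4c9∈{2,6}] across row 4, 2 lands solely at r4c9, so r4c9=2.
Step 6. [r6c8∈{9}] r6c8 has the single candidate 9 ⇒ r6c8=9.
Step 7. [r9c8∈{4}] nothing but 4 survives at r9c8, so r9c8=4.
Step 8. [r7c9∈{1}] r7c9's peers cover all but 1, so r7c9=1.
Step 9. [r6c6∈{6}] r6c6's peers cover all but 6. So r6c6=6.
Step 10. [r1c8∈{2}] r1c8's peers cover all but 2 ⇒ r1c8=2.
Step 11. [r5c4∈{5,8,9}] row 5 places 9 nowhere but r5c4 ⇒ r5c4=9.
Step 12. [r8c4∈{5,7}] 5 has one home in col 4: r8c4. So r8c4=5.
Step 13. [r5c1∈{6,8}] across row 5, 8 lands solely at r5c1 ⇒ r5c1=8.
Step 14. [r7c5∈{7}] r7c5's peers cover all but 7. So r7c5=7.
Step 15. [r3c7∈{6}] only 6 remains possible at r3c7 ⇒ r3c7=6.
Step 16. [r2c9∈{4}] r2c9's peers cover all but 4, so r2c9=4.
Step 17. [r8c1∈{1,2,4,6}] 4 has one home in col 1: r8c1. So r8c1=4.
Step 18. [r9c7∈{9}] r9c7 has the single candidate 9 ⇒ r9c7=9.
Step 19. [r2c1∈{6}] r2c1's peers cover all but 6, so r2c1=6.
Step 20. [r7c3∈{8}] r7c3 has the single candidate 8 ⇒ r7c3=8.
Step 21. [r8c2∈{2,6}] col 2 places 6 nowhere but r8c2 ⇒ r8c2=6.
Step 22. [r8c5∈{1}] nothing but 1 survives at r8c5 ⇒ r8c5=1.
Step 23. [r8c7∈{2}] r8c7 is down to just 2, so r8c7=2.
Step 24. [r6c3∈{1}] r6c3 has the single candidate 1, so r6c3=1.
Step 25. [r4c4∈{8}] nothing but 8 survives at r4c4 ⇒ r4c4=8.
Step 26. [r6c5∈{2}] only 2 remains possible at r6c5 ⇒ r6c5=2.
Step 27. [r9c6∈{8}] nothing but 8 survives at r9c6, so r9c6=8.
Step 28. [r7c2∈{2}] nothing but 2 survives at r7c2. So r7c2=2.
Step 29. [r7c7∈{5}] r7c7 has the single candidate 5. So r7c7=5.
Step 30. [r2c2∈{5}] r2c2's peers cover all but 5 ⇒ r2c2=5.
Step 31. [r3c8∈{3}] r3c8 is down to just 3, so r3c8=3.
Step 32. [r8c3∈{7}] only 7 remains possible at r8c3 ⇒ r8c3=7.
Step 33. [r9c5∈{6}] r9c5's peers cover all but 6 ⇒ r9c5=6.
Step 34. [r1c9∈{9}] nothing but 9 survives at r1c9, so r1c9=9.
Step 35. [r5c5∈{5}] r5c5 is down to just 5. So r5c5=5.
Step 36. [r8c6∈{9}] r8c6 is down to just 9, so r8c6=9.
Step 37. [r1c3∈{4}] nothing but 4 survives at r1c3. So r1c3=4.
Step 38. [r2c8∈{7}] r2c8 has the single candidate 7. So r2c8=7.
Step 39. [r4c3∈{6}] only 6 remains possible at r4c3. So r4c3=6.
Step 40. [r5c7∈{4}] only 4 remains possible at r5c7, so r5c7=4.
Step 41. [r9c1∈{1}] r9c1 is down to just 1 ⇒ r9c1=1.
Step 42. [r1c7∈{1}] only 1 remains possible at r1c7, so r1c7=1.
Step 43. [r4c1∈{3}] only 3 remains possible at r4c1. So r4c1=3.
Step 44. [r1c2∈{8}] r1c2's peers cover all but 8, so r1c2=8.
Step 45. [r7c6∈{4}] r7c6 has the single candidate 4, so r7c6=4.
Step 46. [r6c4∈{7}] nothing but 7 survives at r6c4 ⇒ r6c4=7.
Step 47. [r3c1∈{2}] r3c1 is down to just 2 ⇒ r3c1=2.
Step 48. [r5c9∈{6}] r5c9's peers cover all but 6 ⇒ r5c9=6.

Answer: 7 8 4 6 3 5 1 2 9 / 6 5 3 1 9 2 8 7 4 / 2 1 9 4 8 7 6 3 5 / 3 9 6 8 4 1 7 5 2 / 8 7 2 9 5 3 4 1 6 / 5 4 1 7 2 6 3 9 8 / 9 2 8 3 7 4 5 6 1 / 4 6 7 5 1 9 2 8 3 / 1 3 5 2 6 8 9 4 7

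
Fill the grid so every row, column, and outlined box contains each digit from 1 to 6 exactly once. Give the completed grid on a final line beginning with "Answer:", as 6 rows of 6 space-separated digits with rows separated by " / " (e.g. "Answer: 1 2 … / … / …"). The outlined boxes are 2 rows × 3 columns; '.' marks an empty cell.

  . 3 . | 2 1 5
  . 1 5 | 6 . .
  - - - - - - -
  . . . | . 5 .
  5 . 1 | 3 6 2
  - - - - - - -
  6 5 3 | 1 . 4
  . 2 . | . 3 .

Step 1. [r1c1∈{4}] nothing but 4 survives at r1c1. So r1c1=4.
Step 2. [r3c3∈{2,4,6}] across col 3, 2 lands solely at r3c3 ⇒ r3c3=2.
Step 3. [r4c2∈{4}] nothing but 4 survives at r4c2, so r4c2=4.
Step 4. [r3c4∈{4}] only 4 remains possible at r3c4 ⇒ r3c4=4.
Step 5. [r6c6∈{6}] r6c6's peers cover all but 6, so r6c6=6.
Step 6. [r2c6∈{3}] r2c6's peers cover all but 3 ⇒ r2c6=3.
Step 7. [r2c5∈{4}] only 4 remains possible at r2c5, so r2c5=4.
Step 8. [r3c1∈{3}] nothing but 3 survives at r3c1. So r3c1=3.
Step 9. [r5c5∈{2}] r5c5 has the single candidate 2 ⇒ r5c5=2.
Step 10. [r6c3∈{4}] nothing but 4 survives at r6c3 ⇒ r6c3=4.
Step 11. [r2c1∈{2}] only 2 remains possible at r2c1, so r2c1=2.
Step 12. [r1c3∈{6}] r1c3's peers cover all but 6 ⇒ r1c3=6.
Step 13. [r6c1∈{1}] r6c1 has the single candidate 1, so r6c1=1.
Step 14. [r3c2∈{6}] r3c2's peers cover all but 6, so r3c2=6.
Step 15. [r6c4∈{5}] r6c4's peers cover all but 5, so r6c4=5.
Step 16. [r3c6∈{1}] r3c6 is down to just 1, so r3c6=1.

Answer: 4 3 6 2 1 5 / 2 1 5 6 4 3 / 3 6 2 4 5 1 / 5 4 1 3 6 2 / 6 5 3 1 2 4 / 1 2 4 5 3 6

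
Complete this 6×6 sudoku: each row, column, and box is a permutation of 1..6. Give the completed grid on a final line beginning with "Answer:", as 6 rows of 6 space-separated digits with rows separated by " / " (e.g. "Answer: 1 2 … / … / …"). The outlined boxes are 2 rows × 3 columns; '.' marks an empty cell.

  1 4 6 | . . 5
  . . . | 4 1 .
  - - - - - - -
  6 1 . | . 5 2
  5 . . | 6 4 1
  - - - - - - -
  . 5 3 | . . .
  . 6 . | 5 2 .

Step 1. [r2c1∈{2,3}] across col 1, 3 lands solely at r2c1. So r2c1=3.
Step 2. [r6c1∈{4}] r6c1's peers cover all but 4, so r6c1=4.
Step 3. [r2c2∈{2}] r2c2 is down to just 2, so r2c2=2.
Step 4. [r1c4∈{2,3}] across row 1, 2 lands solely at r1c4 ⇒ r1c4=2.
Step 5. [r2c6∈{6}] r2c6 is down to just 6, so r2c6=6.
Step 6. [r6c3∈{1}] r6c3 has the single candidate 1. So r6c3=1.
Step 7. [r3c3∈{4}] r3c3's peers cover all but 4 ⇒ r3c3=4.
Step 8. [r5c6∈{4}] r5c6 is down to just 4. So r5c6=4.
Step 9. [r5c1∈{2}] r5c1 has the single candidate 2 ⇒ r5c1=2.
Step 10. [r5c5∈{6}] r5c5 has the single candidate 6 ⇒ r5c5=6.
Step 11. [r5c4∈{1}] r5c4 has the single candidate 1 ⇒ r5c4=1.
Step 12. [r3c4∈{3}] r3c4 is down to just 3, so r3c4=3.
Step 13. [r4c3∈{2}] r4c3 has the single candidate 2. So r4c3=2.
Step 14. [r1c5∈{3}] r1c5's peers cover all but 3, so r1c5=3.
Step 15. [r2c3∈{5}] only 5 remains possible at r2c3 ⇒ r2c3=5.
Step 16. [r6c6∈{3}] nothing but 3 survives at r6c6. So r6c6=3.
Step 17. [r4c2∈{3}] r4c2 is down to just 3 ⇒ r4c2=3.

Answer: 1 4 6 2 3 5 / 3 2 5 4 1 6 / 6 1 4 3 5 2 / 5 3 2 6 4 1 / 2 5 3 1 6 4 / 4 6 1 5 2 3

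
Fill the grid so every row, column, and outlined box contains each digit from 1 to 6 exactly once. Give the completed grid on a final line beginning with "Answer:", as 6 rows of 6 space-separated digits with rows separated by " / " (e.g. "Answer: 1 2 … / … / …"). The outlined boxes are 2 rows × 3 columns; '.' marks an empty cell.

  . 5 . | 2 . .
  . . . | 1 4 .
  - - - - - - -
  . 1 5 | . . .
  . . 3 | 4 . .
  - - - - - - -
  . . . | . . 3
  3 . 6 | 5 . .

Step 1. [r1c6∈{6}] r1c6's peers cover all but 6, so r1c6=6.
Step 2. [r3c6∈{2}] only 2 remains possible at r3c6, so r3c6=2.
Step 3. [r2c3∈{2}] only 2 remains possible at r2c3. So r2c3=2.
Step 4. [r5c1∈{1,2,4,5}] across row 5, 5 lands solely at r5c1. So r5c1=5.
Step 5. [r2c1∈{6}] nothing but 6 survives at r2c1 ⇒ r2c1=6.
Step 6. [r4c5∈{1,5,6}] 5 has one home in col 5: r4c5 ⇒ r4c5=5.
Step 7. [r5c3∈{1,4}] box 5 places 1 nowhere but r5c3 ⇒ r5c3=1.
Step 8. [r3c4∈{3,6}] across col 4, 3 lands solely at r3c4, so r3c4=3.
Step 9. [r6c6∈{1,4}] r6c6 is the only open cell in col 6 admitting 4, so r6c6=4.
Step 10. [r6c2∈{2}] r6c2's peers cover all but 2 ⇒ r6c2=2.
Step 11. [r1c1∈{1,4}] across row 1, 1 lands solely at r1c1, so r1c1=1.
Step 12. [r5c4∈{6}] r5c4's peers cover all but 6 ⇒ r5c4=6.
Step 13. [r5c2∈{4}] nothing but 4 survives at r5c2 ⇒ r5c2=4.
Step 14. [r4c2∈{6}] r4c2 is down to just 6, so r4c2=6.
Step 15. [r2c2∈{3}] only 3 remains possible at r2c2 ⇒ r2c2=3.
Step 16. [r4c6∈{1}] only 1 remains possible at r4c6. So r4c6=1.
Step 17. [r3c5∈{6}] r3c5 has the single candidate 6 ⇒ r3c5=6.
Step 18. [r1c3∈{4}] only 4 remains possible at r1c3, so r1c3=4.
Step 19. [r6c5∈{1}] nothing but 1 survives at r6c5, so r6c5=1.
Step 20. [r5c5∈{2}] nothing but 2 survives at r5c5. So r5c5=2.
Step 21. [r2c6∈{5}] only 5 remains possible at r2c6 ⇒ r2c6=5.
Step 22. [r3c1∈{4}] r3c1 is down to just 4 ⇒ r3c1=4.
Step 23. [r1c5∈{3}] nothing but 3 survives at r1c5 ⇒ r1c5=3.
Step 24. [r4c1∈{2}] r4c1's peers cover all but 2, so r4c1=2.

Answer: 1 5 4 2 3 6 / 6 3 2 1 4 5 / 4 1 5 3 6 2 / 2 6 3 4 5 1 / 5 4 1 6 2 3 / 3 2 6 5 1 4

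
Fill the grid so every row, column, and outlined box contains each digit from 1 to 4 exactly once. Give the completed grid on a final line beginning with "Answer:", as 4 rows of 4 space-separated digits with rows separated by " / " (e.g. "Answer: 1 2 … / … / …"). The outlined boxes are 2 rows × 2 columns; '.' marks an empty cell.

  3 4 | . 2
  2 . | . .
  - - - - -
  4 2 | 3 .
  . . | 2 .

Step 1. [r2c2∈{1}] only 1 remains possible at r2c2, so r2c2=1.
Step 2. [r4c4∈{1,4}] row 4 places 4 nowhere but r4c4. So r4c4=4.
Step 3. [r4c1∈{1}] nothing but 1 survives at r4c1, so r4c1=1.
Step 4. [r2c4∈{3}] nothing but 3 survives at r2c4 ⇒ r2c4=3.
Step 5. [r4c2∈{3}] r4c2's peers cover all but 3. So r4c2=3.
Step 6. [r1c3∈{1}] only 1 remains possible at r1c3 ⇒ r1c3=1.
Step 7. [r3c4∈{1}] r3c4 has the single candidate 1 ⇒ r3c4=1.
Step 8. [r2c3∈{4}] r2c3's peers cover all but 4, so r2c3=4.

Answer: 3 4 1 2 / 2 1 4 3 / 4 2 3 1 / 1 3 2 4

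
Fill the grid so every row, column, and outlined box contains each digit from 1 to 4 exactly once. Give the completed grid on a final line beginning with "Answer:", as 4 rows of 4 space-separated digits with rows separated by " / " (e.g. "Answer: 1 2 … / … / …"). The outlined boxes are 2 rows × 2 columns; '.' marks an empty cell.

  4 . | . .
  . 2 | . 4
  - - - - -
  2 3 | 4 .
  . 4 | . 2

Step 1. [r1c4∈{1,3}] across col 4, 3 lands solely at r1c4. So r1c4=3.
Step 2. [r2c3∈{1}] r2c3 is down to just 1 ⇒ r2c3=1.
Step 3. [r1c3∈{2}] only 2 remains possible at r1c3. So r1c3=2.
Step 4. [r3c4∈{1}] only 1 remains possible at r3c4, so r3c4=1.
Step 5. [r4c3∈{3}] only 3 remains possible at r4c3. So r4c3=3.
Step 6. [r1c2∈{1}] only 1 remains possible at r1c2, so r1c2=1.
Step 7. [r2c1∈{3}] only 3 remains possible at r2c1. So r2c1=3.
Step 8. [r4c1∈{1}] r4c1's peers cover all but 1 ⇒ r4c1=1.

Answer: 4 1 2 3 / 3 2 1 4 / 2 3 4 1 / 1 4 3 2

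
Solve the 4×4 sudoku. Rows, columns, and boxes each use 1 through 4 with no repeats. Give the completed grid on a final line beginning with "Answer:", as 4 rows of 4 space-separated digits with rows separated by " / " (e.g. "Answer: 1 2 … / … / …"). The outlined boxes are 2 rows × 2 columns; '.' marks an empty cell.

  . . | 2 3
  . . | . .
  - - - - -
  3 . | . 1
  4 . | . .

Step 1. [r1c1∈{1}] only 1 remains possible at r1c1 ⇒ r1c1=1.
Step 2. [r3c2∈{2}] only 2 remains possible at r3c2, so r3c2=2.
Step 3. [r2c4∈{4}] r2c4's peers cover all but 4, so r2c4=4.
Step 4. [r2c1∈{2}] r2c1 is down to just 2. So r2c1=2.
Step 5. [r4c4∈{2}] r4c4 has the single candidate 2 ⇒ r4c4=2.
Step 6. [r1c2∈{4}] r1c2 has the single candidate 4 ⇒ r1c2=4.
Step 7. [r3c3∈{4}] r3c3 has the single candidate 4. So r3c3=4.
Step 8. [r2c2∈{3}] r2c2's peers cover all but 3, so r2c2=3.
Step 9. [r4c3∈{3}] r4c3 has the single candidate 3, so r4c3=3.
Step 10. [r2c3∈{1}] r2c3's peers cover all but 1. So r2c3=1.
Step 11. [r4c2∈{1}] only 1 remains possible at r4c2, so r4c2=1.

Answer: 1 4 2 3 / 2 3 1 4 / 3 2 4 1 / 4 1 3 2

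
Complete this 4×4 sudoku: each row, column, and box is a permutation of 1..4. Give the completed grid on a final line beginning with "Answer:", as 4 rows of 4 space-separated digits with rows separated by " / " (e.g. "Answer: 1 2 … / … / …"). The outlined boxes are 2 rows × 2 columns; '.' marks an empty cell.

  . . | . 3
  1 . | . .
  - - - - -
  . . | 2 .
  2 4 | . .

Step 1. [r1c3∈{1,4}] r1c3 is the only open cell in row 1 admitting 1, so r1c3=1.
Step 2. [r3c2∈{1,3}] in col 2, 1 fits only at r3c2 ⇒ r3c2=1.
Step 3. [r2c4∈{2,4}] col 4 places 2 nowhere but r2c4 ⇒ r2c4=2.
Step 4. [r2c3∈{4}] r2c3 is down to just 4 ⇒ r2c3=4.
Step 5. [r4c4∈{1}] r4c4 has the single candidate 1. So r4c4=1.
Step 6. [r1c2∈{2}] only 2 remains possible at r1c2, so r1c2=2.
Step 7. [r3c4∈{4}] r3c4's peers cover all but 4 ⇒ r3c4=4.
Step 8. [r2c2∈{3}] r2c2 has the single candidate 3 ⇒ r2c2=3.
Step 9. [r1c1∈{4}] nothing but 4 survives at r1c1. So r1c1=4.
Step 10. [r3c1∈{3}] r3c1 is down to just 3. So r3c1=3.
Step 11. [r4c3∈{3}] nothing but 3 survives at r4c3, so r4c3=3.

Answer: 4 2 1 3 / 1 3 4 2 / 3 1 2 4 / 2 4 3 1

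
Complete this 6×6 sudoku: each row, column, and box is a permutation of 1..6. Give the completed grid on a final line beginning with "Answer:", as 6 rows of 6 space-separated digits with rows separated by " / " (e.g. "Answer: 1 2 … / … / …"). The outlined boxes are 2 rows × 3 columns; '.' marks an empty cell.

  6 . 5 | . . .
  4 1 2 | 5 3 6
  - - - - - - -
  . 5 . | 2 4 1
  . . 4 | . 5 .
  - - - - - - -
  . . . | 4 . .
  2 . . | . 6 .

Step 1. [r4c6∈{3}] r4c6 is down to just 3 ⇒ r4c6=3.
Step 2. [r5c1∈{1,3,5}] col 1 places 5 nowhere but r5c1. So r5c1=5.
Step 3. [r3c3∈{3,6}] r3c3 is the only open cell in row 3 admitting 6. So r3c3=6.
Step 4. [r6c4∈{1,3}] col 4 places 3 nowhere but r6c4. So r6c4=3.
Step 5. [r5c5∈{1,2}] 1 has one home in box 6: r5c5. So r5c5=1.
Step 6. [r5c3∈{3}] r5c3 is down to just 3. So r5c3=3.
Step 7. [r1c6∈{2,4}] r1c6 is the only open cell in row 1 admitting 4 ⇒ r1c6=4.
Step 8. [r6c2∈{4}] r6c2 has the single candidate 4 ⇒ r6c2=4.
Step 9. [r6c6∈{5}] only 5 remains possible at r6c6 ⇒ r6c6=5.
Step 10. [r1c4∈{1}] only 1 remains possible at r1c4, so r1c4=1.
Step 11. [r1c2∈{3}] r1c2's peers cover all but 3 ⇒ r1c2=3.
Step 12. [r4c4∈{6}] only 6 remains possible at r4c4. So r4c4=6.
Step 13. [r3c1∈{3}] r3c1's peers cover all but 3, so r3c1=3.
Step 14. [r4c1∈{1}] r4c1 is down to just 1, so r4c1=1.
Step 15. [r4c2∈{2}] nothing but 2 survives at r4c2 ⇒ r4c2=2.
Step 16. [r5c6∈{2}] r5c6's peers cover all but 2, so r5c6=2.
Step 17. [r1c5∈{2}] r1c5's peers cover all but 2, so r1c5=2.
Step 18. [r5c2∈{6}] r5c2's peers cover all but 6 ⇒ r5c2=6.
Step 19. [r6c3∈{1}] only 1 remains possible at r6c3 ⇒ r6c3=1.

Answer: 6 3 5 1 2 4 / 4 1 2 5 3 6 / 3 5 6 2 4 1 / 1 2 4 6 5 3 / 5 6 3 4 1 2 / 2 4 1 3 6 5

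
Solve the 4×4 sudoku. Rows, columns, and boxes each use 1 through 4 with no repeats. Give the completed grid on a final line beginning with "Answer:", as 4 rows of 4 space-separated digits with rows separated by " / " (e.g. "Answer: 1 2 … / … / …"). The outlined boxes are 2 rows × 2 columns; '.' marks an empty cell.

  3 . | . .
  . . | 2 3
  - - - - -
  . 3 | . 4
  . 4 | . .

Step 1. [r3c3∈{1}] r3c3 is down to just 1. So r3c3=1.
Step 2. [r4c1∈{1,2}] 1 has one home in row 4: r4c1, so r4c1=1.
Step 3. [r2c2∈{1}] r2c2 has the single candidate 1 ⇒ r2c2=1.
Step 4. [r4c4∈{2}] r4c4 is down to just 2 ⇒ r4c4=2.
Step 5. [r1c4∈{1}] r1c4's peers cover all but 1, so r1c4=1.
Step 6. [r4c3∈{3}] only 3 remains possible at r4c3 ⇒ r4c3=3.
Step 7. [r1c3∈{4}] r1c3 is down to just 4. So r1c3=4.
Step 8. [r2c1∈{4}] nothing but 4 survives at r2c1 ⇒ r2c1=4.
Step 9. [r3c1∈{2}] r3c1 is down to just 2 ⇒ r3c1=2.
Step 10. [r1c2∈{2}] r1c2 is down to just 2 ⇒ r1c2=2.

Answer: 3 2 4 1 / 4 1 2 3 / 2 3 1 4 / 1 4 3 2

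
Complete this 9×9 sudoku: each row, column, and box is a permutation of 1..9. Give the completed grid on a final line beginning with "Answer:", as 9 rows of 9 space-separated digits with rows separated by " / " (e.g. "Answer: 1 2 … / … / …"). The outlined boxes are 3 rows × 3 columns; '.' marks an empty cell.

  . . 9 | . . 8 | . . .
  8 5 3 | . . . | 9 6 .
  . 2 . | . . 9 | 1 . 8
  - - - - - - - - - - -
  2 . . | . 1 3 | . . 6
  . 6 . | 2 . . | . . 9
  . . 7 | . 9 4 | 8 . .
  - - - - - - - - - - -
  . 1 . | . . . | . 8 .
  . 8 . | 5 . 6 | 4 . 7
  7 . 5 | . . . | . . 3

Step 1. [r6c9∈{1,2,5}] 1 has one home in col 9: r6c9, so r6c9=1.
Step 2. [r6c8∈{2,3,5}] row 6 places 2 nowhere but r6c8. So r6c8=2.
Step 3. [r1c2∈{4,7}] 7 has one home in col 2: r1c2. So r1c2=7.
Step 4. [r3c8∈{3,4,5,7}] box 3 places 7 nowhere but r3c8, so r3c8=7.
Step 5. [r5c6∈{5,7}] in col 6, 5 fits only at r5c6, so r5c6=5.
Step 6. [r3c5∈{3,4,5,6}] in row 3, 5 fits only at r3c5 ⇒ r3c5=5.
Step 7. [r1c5∈{2,3,4,6}] across col 5, 6 lands solely at r1c5 ⇒ r1c5=6.
Step 8. [r5c3∈{1,4,8}] across col 3, 1 lands solely at r5c3 ⇒ r5c3=1.
Step 9. [r5c5∈{7,8}] row 5 places 8 nowhere but r5c5 ⇒ r5c5=8.
Step 10. [r3c4∈{3,4}] r3c4 is the only open cell in row 3 admitting 3, so r3c4=3.
Step 11. [r4c4∈{7}] r4c4's peers cover all but 7 ⇒ r4c4=7.
Step 12. [r4c7∈{5}] r4c7's peers cover all but 5 ⇒ r4c7=5.
Step 13. [r4c8∈{4}] r4c8 is down to just 4 ⇒ r4c8=4.
Step 14. [r9c2∈{4,9}] 4 has one home in col 2: r9c2, so r9c2=4.
Step 15. [r9c5∈{2}] r9c5's peers cover all but 2, so r9c5=2.
Step 16. [r5c1∈{3,4}] row 5 places 4 nowhere but r5c1, so r5c1=4.
Step 17. [r2c6∈{1,2,7}] across col 6, 2 lands solely at r2c6, so r2c6=2.
Step 18. [r2c9∈{4}] nothing but 4 survives at r2c9, so r2c9=4.
Step 19. [r7c5∈{3,4,7}] in col 5, 4 fits only at r7c5, so r7c5=4.
Step 20. [r7c1∈{3,6,9}] row 7 places 3 nowhere but r7c1. So r7c1=3.
Step 21. [r7c3∈{2,6}] box 7 places 6 nowhere but r7c3 ⇒ r7c3=6.
Step 22. [r5c8∈{3}] nothing but 3 survives at r5c8 ⇒ r5c8=3.
Step 23. [r2c4∈{1}] only 1 remains possible at r2c4 ⇒ r2c4=1.
Step 24. [r7c9∈{2,5}] across row 7, 5 lands solely at r7c9 ⇒ r7c9=5.
Step 25. [r8c8∈{1,9}] row 8 places 1 nowhere but r8c8, so r8c8=1.
Step 26. [r9c4∈{8,9}] in row 9, 8 fits only at r9c4. So r9c4=8.
Step 27. [r1c9∈{2}] only 2 remains possible at r1c9, so r1c9=2.
Step 28. [r1c1∈{1}] nothing but 1 survives at r1c1. So r1c1=1.
Step 29. [r5c7∈{7}] only 7 remains possible at r5c7 ⇒ r5c7=7.
Step 30. [r6c4∈{6}] r6c4 has the single candidate 6, so r6c4=6.
Step 31. [r8c1∈{9}] r8c1 has the single candidate 9 ⇒ r8c1=9.
Step 32. [r7c6∈{7}] r7c6's peers cover all but 7 ⇒ r7c6=7.
Step 33. [r9c8∈{9}] r9c8 is down to just 9 ⇒ r9c8=9.
Step 34. [r1c8∈{5}] r1c8's peers cover all but 5. So r1c8=5.
Step 35. [r1c4∈{4}] r1c4 is down to just 4, so r1c4=4.
Step 36. [r1c7∈{3}] r1c7 has the single candidate 3 ⇒ r1c7=3.
Step 37. [r8c3∈{2}] only 2 remains possible at r8c3, so r8c3=2.
Step 38. [r9c6∈{1}] only 1 remains possible at r9c6. So r9c6=1.
Step 39. [r4c3∈{8}] r4c3 has the single candidate 8, so r4c3=8.
Step 40. [r9c7∈{6}] nothing but 6 survives at r9c7. So r9c7=6.
Step 41. [r3c3∈{4}] nothing but 4 survives at r3c3. So r3c3=4.
Step 42. [r7c4∈{9}] only 9 remains possible at r7c4, so r7c4=9.
Step 43. [r3c1∈{6}] r3c1 is down to just 6 ⇒ r3c1=6.
Step 44. [r6c1∈{5}] nothing but 5 survives at r6c1 ⇒ r6c1=5.
Step 45. [r6c2∈{3}] r6c2's peers cover all but 3, so r6c2=3.
Step 46. [r4c2∈{9}] nothing but 9 survives at r4c2 ⇒ r4c2=9.
Step 47. [r8c5∈{3}] r8c5 has the single candidate 3. So r8c5=3.
Step 48. [r2c5∈{7}] nothing but 7 survives at r2c5, so r2c5=7.
Step 49. [r7c7∈{2}] r7c7 is down to just 2, so r7c7=2.

Answer: 1 7 9 4 6 8 3 5 2 / 8 5 3 1 7 2 9 6 4 / 6 2 4 3 5 9 1 7 8 / 2 9 8 7 1 3 5 4 6 / 4 6 1 2 8 5 7 3 9 / 5 3 7 6 9 4 8 2 1 / 3 1 6 9 4 7 2 8 5 / 9 8 2 5 3 6 4 1 7 / 7 4 5 8 2 1 6 9 3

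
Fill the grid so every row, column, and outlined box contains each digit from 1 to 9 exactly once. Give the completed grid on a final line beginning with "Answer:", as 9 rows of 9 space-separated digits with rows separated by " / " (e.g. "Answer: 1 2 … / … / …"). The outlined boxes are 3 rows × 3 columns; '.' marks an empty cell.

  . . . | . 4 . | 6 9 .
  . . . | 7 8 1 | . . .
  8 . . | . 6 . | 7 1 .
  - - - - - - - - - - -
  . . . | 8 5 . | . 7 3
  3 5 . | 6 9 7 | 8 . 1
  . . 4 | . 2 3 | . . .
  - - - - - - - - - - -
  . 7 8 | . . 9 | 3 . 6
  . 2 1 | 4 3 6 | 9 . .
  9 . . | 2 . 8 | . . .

Step 1. [r8c1∈{5}] nothing but 5 survives at r8c1, so r8c1=5.
Step 2. [r5c3∈{2}] only 2 remains possible at r5c3. So r5c3=2.
Step 3. [r2c8∈{2,3,4,5}] col 8 places 3 nowhere but r2c8 ⇒ r2c8=3.
Step 4. [r3c4∈{3,5,9}] in col 4, 9 fits only at r3c4. So r3c4=9.
Step 5. [r6c7∈{5}] r6c7 has the single candidate 5 ⇒ r6c7=5.
Step 6. [r7c4∈{1,5}] in box 8, 5 fits only at r7c4, so r7c4=5.
Step 7. [r5c8∈{4}] r5c8 is down to just 4, so r5c8=4.
Step 8. [r1c9∈{2,5,8}] across row 1, 8 lands solely at r1c9, so r1c9=8.
Step 9. [r1c3∈{3,5,7}] col 3 places 7 nowhere but r1c3. So r1c3=7.
Step 10. [r6c2∈{1,6,8,9}] in row 6, 8 fits only at r6c2 ⇒ r6c2=8.
Step 11. [r9c5∈{1,7}] across col 5, 7 lands solely at r9c5. So r9c5=7.
Step 12. [r7c1∈{4}] only 4 remains possible at r7c1. So r7c1=4.
Step 13. [r1c6∈{2,5}] row 1 places 5 nowhere but r1c6. So r1c6=5.
Step 14. [r6c1∈{1,6,7}] r6c1 is the only open cell in row 6 admitting 7. So r6c1=7.
Step 15. [r1c1∈{1,2}] row 1 places 2 nowhere but r1c1 ⇒ r1c1=2.
Step 16. [r2c1∈{6}] r2c1 has the single candidate 6, so r2c1=6.
Step 17. [r1c2∈{1,3}] across row 1, 1 lands solely at r1c2. So r1c2=1.
Step 18. [r4c7∈{2}] r4c7's peers cover all but 2 ⇒ r4c7=2.
Step 19. [r2c7∈{4}] only 4 remains possible at r2c7 ⇒ r2c7=4.
Step 20. [r2c9∈{2,5}] across row 2, 2 lands solely at r2c9, so r2c9=2.
Step 21. [r2c3∈{5,9}] r2c3 is the only open cell in row 2 admitting 5 ⇒ r2c3=5.
Step 22. [r3c3∈{3}] r3c3's peers cover all but 3 ⇒ r3c3=3.
Step 23. [r4c3∈{6,9}] col 3 places 9 nowhere but r4c3 ⇒ r4c3=9.
Step 24. [r9c8∈{5}] nothing but 5 survives at r9c8, so r9c8=5.
Step 25. [r9c3∈{6}] nothing but 6 survives at r9c3, so r9c3=6.
Step 26. [r6c4∈{1}] r6c4 is down to just 1 ⇒ r6c4=1.
Step 27. [r4c1∈{1}] only 1 remains possible at r4c1 ⇒ r4c1=1.
Step 28. [r1c4∈{3}] only 3 remains possible at r1c4, so r1c4=3.
Step 29. [r3c2∈{4}] nothing but 4 survives at r3c2. So r3c2=4.
Step 30. [r4c6∈{4}] r4c6 has the single candidate 4 ⇒ r4c6=4.
Step 31. [r2c2∈{9}] r2c2 has the single candidate 9. So r2c2=9.
Step 32. [r8c8∈{8}] r8c8 has the single candidate 8. So r8c8=8.
Step 33. [r4c2∈{6}] nothing but 6 survives at r4c2. So r4c2=6.
Step 34. [r9c7∈{1}] r9c7 is down to just 1 ⇒ r9c7=1.
Step 35. [r3c6∈{2}] only 2 remains possible at r3c6. So r3c6=2.
Step 36. [r7c8∈{2}] r7c8 is down to just 2 ⇒ r7c8=2.
Step 37. [r9c9∈{4}] r9c9 is down to just 4 ⇒ r9c9=4.
Step 38. [r9c2∈{3}] r9c2 has the single candidate 3 ⇒ r9c2=3.
Step 39. [r8c9∈{7}] r8c9 is down to just 7 ⇒ r8c9=7.
Step 40. [r3c9∈{5}] r3c9 has the single candidate 5 ⇒ r3c9=5.
Step 41. [r7c5∈{1}] r7c5 has the single candidate 1 ⇒ r7c5=1.
Step 42. [r6c9∈{9}] r6c9 has the single candidate 9. So r6c9=9.
Step 43. [r6c8∈{6}] r6c8's peers cover all but 6, so r6c8=6.

Answer: 2 1 7 3 4 5 6 9 8 / 6 9 5 7 8 1 4 3 2 / 8 4 3 9 6 2 7 1 5 / 1 6 9 8 5 4 2 7 3 / 3 5 2 6 9 7 8 4 1 / 7 8 4 1 2 3 5 6 9 / 4 7 8 5 1 9 3 2 6 / 5 2 1 4 3 6 9 8 7 / 9 3 6 2 7 8 1 5 4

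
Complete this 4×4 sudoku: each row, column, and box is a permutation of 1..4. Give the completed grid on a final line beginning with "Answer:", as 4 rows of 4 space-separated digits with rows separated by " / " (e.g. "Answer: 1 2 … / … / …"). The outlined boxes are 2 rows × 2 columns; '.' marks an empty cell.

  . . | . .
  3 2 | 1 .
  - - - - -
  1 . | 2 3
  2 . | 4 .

Step 1. [r1c1∈{4}] r1c1 is down to just 4, so r1c1=4.
Step 2. [r2c4∈{4}] r2c4's peers cover all but 4 ⇒ r2c4=4.
Step 3. [r4c2∈{3}] nothing but 3 survives at r4c2, so r4c2=3.
Step 4. [r3c2∈{4}] nothing but 4 survives at r3c2. So r3c2=4.
Step 5. [r1c4∈{2}] only 2 remains possible at r1c4 ⇒ r1c4=2.
Step 6. [r4c4∈{1}] only 1 remains possible at r4c4. So r4c4=1.
Step 7. [r1c2∈{1}] only 1 remains possible at r1c2. So r1c2=1.
Step 8. [r1c3∈{3}] r1c3 has the single candidate 3, so r1c3=3.

Answer: 4 1 3 2 / 3 2 1 4 / 1 4 2 3 / 2 3 4 1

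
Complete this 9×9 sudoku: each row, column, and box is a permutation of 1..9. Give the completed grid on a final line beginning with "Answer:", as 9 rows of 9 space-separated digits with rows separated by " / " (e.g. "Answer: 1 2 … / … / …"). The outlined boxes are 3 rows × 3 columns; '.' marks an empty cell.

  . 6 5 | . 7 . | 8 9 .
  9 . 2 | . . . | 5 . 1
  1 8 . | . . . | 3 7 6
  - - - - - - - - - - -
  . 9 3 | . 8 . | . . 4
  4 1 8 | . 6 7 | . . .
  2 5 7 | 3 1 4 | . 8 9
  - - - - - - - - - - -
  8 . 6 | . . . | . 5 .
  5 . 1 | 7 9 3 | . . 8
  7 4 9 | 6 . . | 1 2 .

Step 1. [r1c4∈{1,2,4}] across row 1, 4 lands solely at r1c4 ⇒ r1c4=4.
Step 2. [r6c7∈{6}] nothing but 6 survives at r6c7 ⇒ r6c7=6.
Step 3. [r5c7∈{2}] only 2 remains possible at r5c7. So r5c7=2.
Step 4. [r7c2∈{2,3}] r7c2 is the only open cell in box 7 admitting 3, so r7c2=3.
Step 5. [r3c6∈{2,5,9}] across col 6, 9 lands solely at r3c6. So r3c6=9.
Step 6. [r7c5∈{2,4}] col 5 places 4 nowhere but r7c5. So r7c5=4.
Step 7. [r3c5∈{2,5}] r3c5 is the only open cell in col 5 admitting 2. So r3c5=2.
Step 8. [r3c4∈{5}] r3c4 has the single candidate 5 ⇒ r3c4=5.
Step 9. [r7c4∈{1,2}] across col 4, 1 lands solely at r7c4. So r7c4=1.
Step 10. [r9c6∈{5,8}] across row 9, 8 lands solely at r9c6 ⇒ r9c6=8.
Step 11. [r8c7∈{4}] r8c7's peers cover all but 4, so r8c7=4.
Step 12. [r7c9∈{7}] r7c9 has the single candidate 7, so r7c9=7.
Step 13. [r5c8∈{3}] r5c8's peers cover all but 3. So r5c8=3.
Step 14. [r4c6∈{2,5}] across row 4, 5 lands solely at r4c6 ⇒ r4c6=5.
Step 15. [r4c4∈{2}] r4c4's peers cover all but 2 ⇒ r4c4=2.
Step 16. [r5c9∈{5}] r5c9 is down to just 5. So r5c9=5.
Step 17. [r7c7∈{9}] only 9 remains possible at r7c7 ⇒ r7c7=9.
Step 18. [r1c9∈{2}] r1c9 has the single candidate 2 ⇒ r1c9=2.
Step 19. [r4c1∈{6}] nothing but 6 survives at r4c1. So r4c1=6.
Step 20. [r8c2∈{2}] r8c2 has the single candidate 2. So r8c2=2.
Step 21. [r4c7∈{7}] nothing but 7 survives at r4c7. So r4c7=7.
Step 22. [r8c8∈{6}] r8c8 has the single candidate 6 ⇒ r8c8=6.
Step 23. [r3c3∈{4}] only 4 remains possible at r3c3. So r3c3=4.
Step 24. [r9c5∈{5}] r9c5's peers cover all but 5, so r9c5=5.
Step 25. [r2c4∈{8}] nothing but 8 survives at r2c4. So r2c4=8.
Step 26. [r2c6∈{6}] nothing but 6 survives at r2c6. So r2c6=6.
Step 27. [r1c6∈{1}] r1c6's peers cover all but 1. So r1c6=1.
Step 28. [r7c6∈{2}] nothing but 2 survives at r7c6 ⇒ r7c6=2.
Step 29. [r5c4∈{9}] r5c4 is down to just 9 ⇒ r5c4=9.
Step 30. [r1c1∈{3}] r1c1 has the single candidate 3. So r1c1=3.
Step 31. [r9c9∈{3}] r9c9 is down to just 3. So r9c9=3.
Step 32. [r2c8∈{4}] r2c8 is down to just 4 ⇒ r2c8=4.
Step 33. [r4c8∈{1}] r4c8 is down to just 1. So r4c8=1.
Step 34. [r2c2∈{7}] r2c2 is down to just 7. So r2c2=7.
Step 35. [r2c5∈{3}] only 3 remains possible at r2c5, so r2c5=3.

Answer: 3 6 5 4 7 1 8 9 2 / 9 7 2 8 3 6 5 4 1 / 1 8 4 5 2 9 3 7 6 / 6 9 3 2 8 5 7 1 4 / 4 1 8 9 6 7 2 3 5 / 2 5 7 3 1 4 6 8 9 / 8 3 6 1 4 2 9 5 7 / 5 2 1 7 9 3 4 6 8 / 7 4 9 6 5 8 1 2 3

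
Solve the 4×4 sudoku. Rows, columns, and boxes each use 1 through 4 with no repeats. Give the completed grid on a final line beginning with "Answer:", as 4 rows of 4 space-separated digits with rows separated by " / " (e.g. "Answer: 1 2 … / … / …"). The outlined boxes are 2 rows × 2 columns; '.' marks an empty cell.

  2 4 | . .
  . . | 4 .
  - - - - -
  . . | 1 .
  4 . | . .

Step 1. [r4c3∈{2,3}] col 3 places 2 nowhere but r4c3. So r4c3=2.
Step 2. [r4c4∈{3}] r4c4 has the single candidate 3 ⇒ r4c4=3.
Step 3. [r2c1∈{1,3}] in col 1, 1 fits only at r2c1 ⇒ r2c1=1.
Step 4. [r3c1∈{3}] nothing but 3 survives at r3c1 ⇒ r3c1=3.
Step 5. [r3c4∈{4}] r3c4 has the single candidate 4. So r3c4=4.
Step 6. [r1c3∈{3}] only 3 remains possible at r1c3 ⇒ r1c3=3.
Step 7. [r2c4∈{2}] r2c4's peers cover all but 2 ⇒ r2c4=2.
Step 8. [r2c2∈{3}] r2c2's peers cover all but 3 ⇒ r2c2=3.
Step 9. [r3c2∈{2}] r3c2's peers cover all but 2. So r3c2=2.
Step 10. [r4c2∈{1}] nothing but 1 survives at r4c2. So r4c2=1.
Step 11. [r1c4∈{1}] nothing but 1 survives at r1c4 ⇒ r1c4=1.

Answer: 2 4 3 1 / 1 3 4 2 / 3 2 1 4 / 4 1 2 3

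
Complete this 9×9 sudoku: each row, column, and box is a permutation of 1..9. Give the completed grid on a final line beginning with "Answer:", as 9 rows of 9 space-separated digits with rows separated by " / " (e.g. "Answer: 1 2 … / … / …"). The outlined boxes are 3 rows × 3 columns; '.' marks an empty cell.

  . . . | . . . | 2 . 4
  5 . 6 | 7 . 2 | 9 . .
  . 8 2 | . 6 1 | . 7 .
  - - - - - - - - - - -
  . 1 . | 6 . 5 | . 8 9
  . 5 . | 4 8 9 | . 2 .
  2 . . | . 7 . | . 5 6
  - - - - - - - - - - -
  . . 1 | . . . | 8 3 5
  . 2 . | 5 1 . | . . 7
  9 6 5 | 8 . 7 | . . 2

Step 1. [r6c6∈{3}] only 3 remains possible at r6c6. So r6c6=3.
Step 2. [r3c1∈{3,4}] r3c1 is the only open cell in row 3 admitting 4. So r3c1=4.
Step 3. [r2c2∈{3}] r2c2's peers cover all but 3 ⇒ r2c2=3.
Step 4. [r3c4∈{3,9}] row 3 places 9 nowhere but r3c4, so r3c4=9.
Step 5. [r7c1∈{7}] r7c1 is down to just 7. So r7c1=7.
Step 6. [r4c1∈{3}] r4c1 is down to just 3 ⇒ r4c1=3.
Step 7. [r7c2∈{4}] only 4 remains possible at r7c2. So r7c2=4.
Step 8. [r8c6∈{4,6}] in col 6, 4 fits only at r8c6. So r8c6=4.
Step 9. [r2c8∈{1}] r2c8 has the single candidate 1 ⇒ r2c8=1.
Step 10. [r5c3∈{7}] nothing but 7 survives at r5c3, so r5c3=7.
Step 11. [r6c3∈{4,8,9}] 8 has one home in row 6: r6c3 ⇒ r6c3=8.
Step 12. [r6c7∈{1,4}] r6c7 is the only open cell in row 6 admitting 4. So r6c7=4.
Step 13. [r3c9∈{3}] only 3 remains possible at r3c9, so r3c9=3.
Step 14. [r4c5∈{2}] r4c5 has the single candidate 2 ⇒ r4c5=2.
Step 15. [r1c2∈{7,9}] across row 1, 7 lands solely at r1c2, so r1c2=7.
Step 16. [r9c5∈{3}] only 3 remains possible at r9c5, so r9c5=3.
Step 17. [r5c9∈{1}] r5c9 is down to just 1, so r5c9=1.
Step 18. [r8c7∈{6}] nothing but 6 survives at r8c7. So r8c7=6.
Step 19. [r9c7∈{1}] nothing but 1 survives at r9c7, so r9c7=1.
Step 20. [r5c1∈{6}] r5c1's peers cover all but 6, so r5c1=6.
Step 21. [r6c4∈{1}] r6c4 has the single candidate 1 ⇒ r6c4=1.
Step 22. [r8c1∈{8}] nothing but 8 survives at r8c1 ⇒ r8c1=8.
Step 23. [r1c4∈{3}] r1c4's peers cover all but 3, so r1c4=3.
Step 24. [r9c8∈{4}] only 4 remains possible at r9c8, so r9c8=4.
Step 25. [r1c3∈{9}] nothing but 9 survives at r1c3. So r1c3=9.
Step 26. [r2c9∈{8}] only 8 remains possible at r2c9. So r2c9=8.
Step 27. [r4c7∈{7}] only 7 remains possible at r4c7 ⇒ r4c7=7.
Step 28. [r1c1∈{1}] only 1 remains possible at r1c1. So r1c1=1.
Step 29. [r7c5∈{9}] nothing but 9 survives at r7c5, so r7c5=9.
Step 30. [r5c7∈{3}] r5c7's peers cover all but 3. So r5c7=3.
Step 31. [r4c3∈{4}] only 4 remains possible at r4c3. So r4c3=4.
Step 32. [r6c2∈{9}] r6c2 is down to just 9. So r6c2=9.
Step 33. [r1c5∈{5}] only 5 remains possible at r1c5 ⇒ r1c5=5.
Step 34. [r1c8∈{6}] nothing but 6 survives at r1c8. So r1c8=6.
Step 35. [r7c6∈{6}] r7c6 is down to just 6 ⇒ r7c6=6.
Step 36. [r3c7∈{5}] r3c7 has the single candidate 5 ⇒ r3c7=5.
Step 37. [r7c4∈{2}] r7c4 has the single candidate 2. So r7c4=2.
Step 38. [r2c5∈{4}] r2c5 is down to just 4. So r2c5=4.
Step 39. [r1c6∈{8}] r1c6 has the single candidate 8, so r1c6=8.
Step 40. [r8c3∈{3}] r8c3's peers cover all but 3 ⇒ r8c3=3.
Step 41. [r8c8∈{9}] r8c8's peers cover all but 9, so r8c8=9.

Answer: 1 7 9 3 5 8 2 6 4 / 5 3 6 7 4 2 9 1 8 / 4 8 2 9 6 1 5 7 3 / 3 1 4 6 2 5 7 8 9 / 6 5 7 4 8 9 3 2 1 / 2 9 8 1 7 3 4 5 6 / 7 4 1 2 9 6 8 3 5 / 8 2 3 5 1 4 6 9 7 / 9 6 5 8 3 7 1 4 2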